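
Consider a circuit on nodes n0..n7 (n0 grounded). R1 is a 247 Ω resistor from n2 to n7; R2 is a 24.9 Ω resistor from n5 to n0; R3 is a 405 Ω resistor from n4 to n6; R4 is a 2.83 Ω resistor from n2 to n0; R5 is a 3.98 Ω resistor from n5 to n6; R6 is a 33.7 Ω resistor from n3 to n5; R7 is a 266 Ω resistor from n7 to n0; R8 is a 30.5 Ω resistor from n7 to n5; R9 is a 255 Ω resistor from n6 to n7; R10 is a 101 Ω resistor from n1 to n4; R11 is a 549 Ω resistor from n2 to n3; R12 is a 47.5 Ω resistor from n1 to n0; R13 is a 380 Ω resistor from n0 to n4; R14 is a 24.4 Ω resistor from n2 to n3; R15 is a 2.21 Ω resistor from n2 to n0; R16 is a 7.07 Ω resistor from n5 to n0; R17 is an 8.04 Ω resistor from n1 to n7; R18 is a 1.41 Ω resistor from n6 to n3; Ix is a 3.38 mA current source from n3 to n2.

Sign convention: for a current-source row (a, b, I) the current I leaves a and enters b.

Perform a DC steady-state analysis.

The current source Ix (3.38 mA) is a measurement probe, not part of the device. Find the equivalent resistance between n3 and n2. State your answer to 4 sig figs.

R_eq = 7.357 Ω

Element admittances at DC:
  Y(R1) = 0.004049 S between n2,n7
  Y(R2) = 0.04016 S between n5,n0
  Y(R3) = 0.002469 S between n4,n6
  Y(R4) = 0.3534 S between n2,n0
  Y(R5) = 0.2513 S between n5,n6
  Y(R6) = 0.02967 S between n3,n5
  Y(R7) = 0.003759 S between n7,n0
  Y(R8) = 0.03279 S between n7,n5
  Y(R9) = 0.003922 S between n6,n7
  Y(R10) = 0.009901 S between n1,n4
  Y(R11) = 0.001821 S between n2,n3
  Y(R12) = 0.02105 S between n1,n0
  Y(R13) = 0.002632 S between n0,n4
  Y(R14) = 0.04098 S between n2,n3
  Y(R15) = 0.4525 S between n2,n0
  Y(R16) = 0.1414 S between n5,n0
  Y(R17) = 0.1244 S between n1,n7
  Y(R18) = 0.7092 S between n6,n3
  Ix: injects 0.00338 A into n2 (from n3)
Assemble and solve the 7×7 MNA system:
  V(n1)=-0.006245  V(n2)=0.002823  V(n3)=-0.02204  V(n4)=-0.007285  V(n5)=-0.01155  V(n6)=-0.01922  V(n7)=-0.007219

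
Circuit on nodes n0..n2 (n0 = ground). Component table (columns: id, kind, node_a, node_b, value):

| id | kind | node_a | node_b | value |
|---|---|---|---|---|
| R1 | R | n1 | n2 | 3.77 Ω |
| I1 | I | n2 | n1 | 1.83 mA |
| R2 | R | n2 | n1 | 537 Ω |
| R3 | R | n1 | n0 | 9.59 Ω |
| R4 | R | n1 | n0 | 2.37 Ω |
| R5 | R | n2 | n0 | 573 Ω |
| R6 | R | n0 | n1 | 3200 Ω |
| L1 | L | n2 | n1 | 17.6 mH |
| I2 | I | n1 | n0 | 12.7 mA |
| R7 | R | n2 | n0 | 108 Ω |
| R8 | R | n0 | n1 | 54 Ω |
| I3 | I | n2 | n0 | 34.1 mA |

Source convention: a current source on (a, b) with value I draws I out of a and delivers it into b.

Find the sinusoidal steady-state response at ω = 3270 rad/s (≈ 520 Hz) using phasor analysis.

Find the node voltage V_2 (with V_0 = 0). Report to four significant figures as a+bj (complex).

MNA unknowns: 2 node voltages V₁..V_2
R1: Y=0.2653+0.000j on G[1,2]
I1: z[2]−=0.00183, z[1]+=0.00183
R2: Y=0.001862+0.000j on G[2,1]
R3: Y=0.1043+0.000j on G[1,0]
R4: Y=0.4219+0.000j on G[1,0]
R5: Y=0.001745+0.000j on G[2,0]
R6: Y=0.0003125+0.000j on G[0,1]
L1: Y=0.000-0.01738j on G[2,1]
I2: z[1]−=0.0127, z[0]+=0.0127
R7: Y=0.009259+0.000j on G[2,0]
R8: Y=0.01852+0.000j on G[0,1]
I3: z[2]−=0.0341, z[0]+=0.0341
solve → V1=-0.08168+0.0001553j, V2=-0.2071-0.007690j

-0.2071-0.007690j V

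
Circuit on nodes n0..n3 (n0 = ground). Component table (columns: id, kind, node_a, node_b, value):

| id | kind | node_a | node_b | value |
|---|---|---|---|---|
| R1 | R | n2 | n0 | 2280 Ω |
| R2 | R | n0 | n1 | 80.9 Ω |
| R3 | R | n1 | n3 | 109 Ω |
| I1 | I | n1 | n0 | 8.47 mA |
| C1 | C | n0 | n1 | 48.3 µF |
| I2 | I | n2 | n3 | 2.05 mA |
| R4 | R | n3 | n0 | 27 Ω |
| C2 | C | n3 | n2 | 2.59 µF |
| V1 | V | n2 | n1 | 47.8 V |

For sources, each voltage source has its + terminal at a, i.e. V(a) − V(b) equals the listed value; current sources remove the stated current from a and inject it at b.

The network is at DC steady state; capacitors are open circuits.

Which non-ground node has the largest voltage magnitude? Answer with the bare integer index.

Element admittances at DC:
  Y(R1) = 0.0004386 S between n2,n0
  Y(R2) = 0.01236 S between n0,n1
  Y(R3) = 0.009174 S between n1,n3
  I1: injects 0.00847 A into n0 (from n1)
  Y(C1) = 0.000 S between n0,n1
  I2: injects 0.00205 A into n3 (from n2)
  Y(R4) = 0.03704 S between n3,n0
  Y(C2) = 0.000 S between n3,n2
  V1: constraint V(n2)−V(n1) = 47.8
Assemble and solve the 4×4 MNA system:
  V(n1)=-1.542  V(n2)=46.26  V(n3)=-0.2618
  i(V1)=-0.02234

2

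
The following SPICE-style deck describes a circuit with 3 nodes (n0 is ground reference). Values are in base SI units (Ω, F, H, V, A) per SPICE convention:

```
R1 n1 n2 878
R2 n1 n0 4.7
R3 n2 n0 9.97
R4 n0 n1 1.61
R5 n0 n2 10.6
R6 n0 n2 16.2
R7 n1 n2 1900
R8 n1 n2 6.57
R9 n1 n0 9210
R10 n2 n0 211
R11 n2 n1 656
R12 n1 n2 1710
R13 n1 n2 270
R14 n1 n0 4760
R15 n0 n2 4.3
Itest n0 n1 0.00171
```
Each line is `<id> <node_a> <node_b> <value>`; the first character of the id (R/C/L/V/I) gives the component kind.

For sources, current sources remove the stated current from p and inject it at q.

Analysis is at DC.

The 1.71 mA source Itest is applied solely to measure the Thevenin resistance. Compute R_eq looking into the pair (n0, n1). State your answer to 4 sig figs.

R_eq = 1.047 Ω

Element admittances at DC:
  Y(R1) = 0.001139 S between n1,n2
  Y(R2) = 0.2128 S between n1,n0
  Y(R3) = 0.1003 S between n2,n0
  Y(R4) = 0.6211 S between n0,n1
  Y(R5) = 0.09434 S between n0,n2
  Y(R6) = 0.06173 S between n0,n2
  Y(R7) = 0.0005263 S between n1,n2
  Y(R8) = 0.1522 S between n1,n2
  Y(R9) = 0.0001086 S between n1,n0
  Y(R10) = 0.004739 S between n2,n0
  Y(R11) = 0.001524 S between n2,n1
  Y(R12) = 0.0005848 S between n1,n2
  Y(R13) = 0.003704 S between n1,n2
  Y(R14) = 0.0002101 S between n1,n0
  Y(R15) = 0.2326 S between n0,n2
  Itest: injects 0.00171 A into n1 (from n0)
Assemble and solve the 2×2 MNA system:
  V(n1)=0.001791  V(n2)=0.0004377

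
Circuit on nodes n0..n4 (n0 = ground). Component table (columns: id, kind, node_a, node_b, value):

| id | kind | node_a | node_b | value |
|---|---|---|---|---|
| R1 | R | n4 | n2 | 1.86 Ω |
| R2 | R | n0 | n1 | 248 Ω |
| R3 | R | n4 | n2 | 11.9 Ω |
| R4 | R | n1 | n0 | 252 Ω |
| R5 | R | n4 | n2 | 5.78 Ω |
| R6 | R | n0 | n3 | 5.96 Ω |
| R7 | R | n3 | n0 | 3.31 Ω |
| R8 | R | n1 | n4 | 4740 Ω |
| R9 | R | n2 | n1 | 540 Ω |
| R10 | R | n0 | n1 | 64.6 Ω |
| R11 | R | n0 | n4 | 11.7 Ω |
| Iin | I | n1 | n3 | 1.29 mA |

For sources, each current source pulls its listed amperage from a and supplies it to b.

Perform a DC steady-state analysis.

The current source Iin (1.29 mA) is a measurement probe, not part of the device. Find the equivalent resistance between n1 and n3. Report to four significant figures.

MNA unknowns: 4 node voltages V₁..V_4
R1: Y=0.5376 on G[4,2]
R2: Y=0.004032 on G[0,1]
R3: Y=0.08403 on G[4,2]
R4: Y=0.003968 on G[1,0]
R5: Y=0.1730 on G[4,2]
R6: Y=0.1678 on G[0,3]
R7: Y=0.3021 on G[3,0]
R8: Y=0.0002110 on G[1,4]
R9: Y=0.001852 on G[2,1]
R10: Y=0.01548 on G[0,1]
R11: Y=0.08547 on G[0,4]
Iin: z[1]−=0.00129, z[3]+=0.00129
solve → V1=-0.05061, V2=-0.001305, V3=0.002745, V4=-0.001190

R_eq = 41.36 Ω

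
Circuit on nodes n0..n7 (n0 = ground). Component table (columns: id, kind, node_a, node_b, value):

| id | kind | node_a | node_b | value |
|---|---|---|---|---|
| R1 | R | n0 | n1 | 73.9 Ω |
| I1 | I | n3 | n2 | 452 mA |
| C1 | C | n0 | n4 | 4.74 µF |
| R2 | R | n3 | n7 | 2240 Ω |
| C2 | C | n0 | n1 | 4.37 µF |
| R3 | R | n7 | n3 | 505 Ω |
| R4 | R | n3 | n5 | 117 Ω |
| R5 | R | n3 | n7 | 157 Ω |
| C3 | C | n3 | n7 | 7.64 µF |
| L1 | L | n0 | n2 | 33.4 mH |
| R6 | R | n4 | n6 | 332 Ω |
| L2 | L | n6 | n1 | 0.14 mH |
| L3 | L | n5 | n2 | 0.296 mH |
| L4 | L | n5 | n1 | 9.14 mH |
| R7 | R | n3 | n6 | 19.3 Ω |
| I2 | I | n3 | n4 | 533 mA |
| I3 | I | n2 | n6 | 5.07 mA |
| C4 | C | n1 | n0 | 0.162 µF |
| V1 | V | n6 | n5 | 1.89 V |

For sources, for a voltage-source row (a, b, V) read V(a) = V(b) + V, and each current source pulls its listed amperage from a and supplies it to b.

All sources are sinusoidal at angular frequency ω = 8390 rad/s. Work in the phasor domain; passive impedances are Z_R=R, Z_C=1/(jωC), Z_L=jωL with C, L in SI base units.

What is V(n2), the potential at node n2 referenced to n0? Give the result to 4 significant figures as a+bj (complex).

-8.659+12.37j V

Element admittances at ω=8390 rad/s:
  Y(R1) = 0.01353+0.000j S between n0,n1
  I1: injects 0.452 A into n2 (from n3)
  Y(C1) = 0.000+0.03977j S between n0,n4
  Y(R2) = 0.0004464+0.000j S between n3,n7
  Y(C2) = 0.000+0.03666j S between n0,n1
  Y(R3) = 0.001980+0.000j S between n7,n3
  Y(R4) = 0.008547+0.000j S between n3,n5
  Y(R5) = 0.006369+0.000j S between n3,n7
  Y(C3) = 0.000+0.06410j S between n3,n7
  Y(L1) = 0.000-0.003569j S between n0,n2
  Y(R6) = 0.003012+0.000j S between n4,n6
  Y(L2) = 0.000-0.8514j S between n6,n1
  Y(L3) = 0.000-0.4027j S between n5,n2
  Y(L4) = 0.000-0.01304j S between n5,n1
  Y(R7) = 0.05181+0.000j S between n3,n6
  I2: injects 0.533 A into n4 (from n3)
  I3: injects 0.00507 A into n6 (from n2)
  Y(C4) = 0.000+0.001359j S between n1,n0
  V1: constraint V(n6)−V(n5) = 1.89
Assemble and solve the 8×8 MNA system:
  V(n1)=-6.994+12.00j  V(n2)=-8.659+12.37j  V(n3)=-23.43+11.36j  V(n4)=1.826-12.75j  V(n5)=-8.736+11.36j  V(n6)=-6.846+11.36j  V(n7)=-23.43+11.36j
  i(V1)=-0.2855+0.05361j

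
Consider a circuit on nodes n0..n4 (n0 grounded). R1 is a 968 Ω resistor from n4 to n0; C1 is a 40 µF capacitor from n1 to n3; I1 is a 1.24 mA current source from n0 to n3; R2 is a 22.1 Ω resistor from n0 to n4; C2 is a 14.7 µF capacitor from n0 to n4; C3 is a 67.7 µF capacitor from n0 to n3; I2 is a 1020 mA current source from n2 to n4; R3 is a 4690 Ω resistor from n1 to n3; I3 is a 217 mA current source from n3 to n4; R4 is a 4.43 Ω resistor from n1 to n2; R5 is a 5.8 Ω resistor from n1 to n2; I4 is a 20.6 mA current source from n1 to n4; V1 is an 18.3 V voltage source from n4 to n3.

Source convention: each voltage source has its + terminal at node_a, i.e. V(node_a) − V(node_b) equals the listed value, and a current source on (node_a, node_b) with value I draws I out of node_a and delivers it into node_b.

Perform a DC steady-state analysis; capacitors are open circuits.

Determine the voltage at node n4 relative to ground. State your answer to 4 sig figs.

0.02679 V

Element admittances at DC:
  Y(R1) = 0.001033 S between n4,n0
  Y(C1) = 0.000 S between n1,n3
  I1: injects 0.00124 A into n3 (from n0)
  Y(R2) = 0.04525 S between n0,n4
  Y(C2) = 0.000 S between n0,n4
  Y(C3) = 0.000 S between n0,n3
  I2: injects 1.02 A into n4 (from n2)
  Y(R3) = 0.0002132 S between n1,n3
  I3: injects 0.217 A into n4 (from n3)
  Y(R4) = 0.2257 S between n1,n2
  Y(R5) = 0.1724 S between n1,n2
  I4: injects 0.0206 A into n4 (from n1)
  V1: constraint V(n4)−V(n3) = 18.3
Assemble and solve the 5×5 MNA system:
  V(n1)=-4899  V(n2)=-4901  V(n3)=-18.27  V(n4)=0.02679
  i(V1)=1.256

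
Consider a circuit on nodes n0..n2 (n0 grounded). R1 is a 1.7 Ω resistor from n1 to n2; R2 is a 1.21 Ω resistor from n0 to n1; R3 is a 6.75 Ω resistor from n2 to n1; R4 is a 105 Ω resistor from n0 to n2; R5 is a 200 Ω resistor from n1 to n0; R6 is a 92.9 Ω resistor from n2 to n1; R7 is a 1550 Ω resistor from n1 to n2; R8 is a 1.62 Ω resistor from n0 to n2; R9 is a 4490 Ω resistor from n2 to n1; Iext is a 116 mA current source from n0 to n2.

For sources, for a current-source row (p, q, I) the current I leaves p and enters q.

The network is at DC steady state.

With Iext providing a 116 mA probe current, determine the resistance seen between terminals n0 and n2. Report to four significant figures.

R_eq = 0.9798 Ω

Apply KCL at each of the 2 non-ground nodes and solve the resulting linear system.
Node n1: branches {R1, R2, R3, R5, R6, R7, R9} → V_1 = 0.05383
Node n2: branches {R1, R3, R4, R6, R7, R8, R9, Iext} → V_2 = 0.1137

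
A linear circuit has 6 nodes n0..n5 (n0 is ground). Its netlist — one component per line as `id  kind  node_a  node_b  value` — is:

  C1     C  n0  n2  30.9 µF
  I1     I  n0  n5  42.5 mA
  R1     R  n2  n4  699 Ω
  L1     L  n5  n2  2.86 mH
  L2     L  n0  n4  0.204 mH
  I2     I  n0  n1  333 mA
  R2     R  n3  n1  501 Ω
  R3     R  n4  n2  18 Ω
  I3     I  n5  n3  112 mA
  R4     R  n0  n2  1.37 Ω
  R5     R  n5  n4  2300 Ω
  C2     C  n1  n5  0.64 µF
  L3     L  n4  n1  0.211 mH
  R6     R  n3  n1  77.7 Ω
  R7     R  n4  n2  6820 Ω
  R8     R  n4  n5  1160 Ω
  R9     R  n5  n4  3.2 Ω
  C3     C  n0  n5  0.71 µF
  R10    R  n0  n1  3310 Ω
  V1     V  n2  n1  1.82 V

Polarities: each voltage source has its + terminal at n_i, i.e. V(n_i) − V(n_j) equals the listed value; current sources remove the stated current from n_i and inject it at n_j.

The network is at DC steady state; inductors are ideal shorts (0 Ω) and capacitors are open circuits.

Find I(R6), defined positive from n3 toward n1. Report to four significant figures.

Element admittances at DC:
  Y(C1) = 0.000 S between n0,n2
  I1: injects 0.0425 A into n5 (from n0)
  Y(R1) = 0.001431 S between n2,n4
  L1: short n5↔n2 (DC inductor)
  L2: short n0↔n4 (DC inductor)
  I2: injects 0.333 A into n1 (from n0)
  Y(R2) = 0.001996 S between n3,n1
  Y(R3) = 0.05556 S between n4,n2
  I3: injects 0.112 A into n3 (from n5)
  Y(R4) = 0.7299 S between n0,n2
  Y(R5) = 0.0004348 S between n5,n4
  Y(C2) = 0.000 S between n1,n5
  L3: short n4↔n1 (DC inductor)
  Y(R6) = 0.01287 S between n3,n1
  Y(R7) = 0.0001466 S between n4,n2
  Y(R8) = 0.0008621 S between n4,n5
  Y(R9) = 0.3125 S between n5,n4
  Y(C3) = 0.000 S between n0,n5
  Y(R10) = 0.0003021 S between n0,n1
  V1: constraint V(n2)−V(n1) = 1.82
Assemble and solve the 9×9 MNA system:
  V(n1)=0.000  V(n2)=1.820  V(n3)=7.534  V(n4)=0.000  V(n5)=1.820
  i(L1)=-0.6406  i(L2)=0.9530  i(L3)=1.628  i(V1)=-2.073

0.09696 A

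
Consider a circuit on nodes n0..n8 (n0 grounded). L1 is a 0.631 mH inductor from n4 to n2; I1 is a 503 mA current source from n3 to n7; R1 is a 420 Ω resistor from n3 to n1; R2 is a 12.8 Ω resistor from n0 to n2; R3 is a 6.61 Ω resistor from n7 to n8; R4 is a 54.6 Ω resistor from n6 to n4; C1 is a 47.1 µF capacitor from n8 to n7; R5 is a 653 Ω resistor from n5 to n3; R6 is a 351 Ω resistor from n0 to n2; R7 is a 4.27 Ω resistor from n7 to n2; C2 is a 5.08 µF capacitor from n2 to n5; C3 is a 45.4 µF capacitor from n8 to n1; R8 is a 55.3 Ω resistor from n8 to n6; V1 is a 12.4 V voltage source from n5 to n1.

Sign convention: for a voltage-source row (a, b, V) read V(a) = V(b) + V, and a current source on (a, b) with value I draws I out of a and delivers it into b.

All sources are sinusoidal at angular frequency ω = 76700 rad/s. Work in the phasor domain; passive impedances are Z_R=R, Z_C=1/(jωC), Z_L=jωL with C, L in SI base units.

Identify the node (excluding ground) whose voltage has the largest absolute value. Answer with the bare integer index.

3

Apply KCL at each of the 8 non-ground nodes and solve the resulting linear system.
Node n1: branches {R1, C3, V1} → V_1 = -8.633-4.887j
Node n2: branches {L1, R2, R6, R7, C2} → V_2 = 0.000+0.000j
Node n3: branches {I1, R1, R5} → V_3 = -132.3-4.887j
Node n4: branches {L1, R4} → V_4 = 0.7236-3.935j
Node n5: branches {R5, C2, V1} → V_5 = 3.767-4.887j
Node n6: branches {R4, R8} → V_6 = -3.715-4.751j
Node n7: branches {I1, R3, C1, R7} → V_7 = -7.783-6.204j
Node n8: branches {R3, C1, C3, R8} → V_8 = -8.211-5.578j
Source currents: i(V1)=-2.112-1.468j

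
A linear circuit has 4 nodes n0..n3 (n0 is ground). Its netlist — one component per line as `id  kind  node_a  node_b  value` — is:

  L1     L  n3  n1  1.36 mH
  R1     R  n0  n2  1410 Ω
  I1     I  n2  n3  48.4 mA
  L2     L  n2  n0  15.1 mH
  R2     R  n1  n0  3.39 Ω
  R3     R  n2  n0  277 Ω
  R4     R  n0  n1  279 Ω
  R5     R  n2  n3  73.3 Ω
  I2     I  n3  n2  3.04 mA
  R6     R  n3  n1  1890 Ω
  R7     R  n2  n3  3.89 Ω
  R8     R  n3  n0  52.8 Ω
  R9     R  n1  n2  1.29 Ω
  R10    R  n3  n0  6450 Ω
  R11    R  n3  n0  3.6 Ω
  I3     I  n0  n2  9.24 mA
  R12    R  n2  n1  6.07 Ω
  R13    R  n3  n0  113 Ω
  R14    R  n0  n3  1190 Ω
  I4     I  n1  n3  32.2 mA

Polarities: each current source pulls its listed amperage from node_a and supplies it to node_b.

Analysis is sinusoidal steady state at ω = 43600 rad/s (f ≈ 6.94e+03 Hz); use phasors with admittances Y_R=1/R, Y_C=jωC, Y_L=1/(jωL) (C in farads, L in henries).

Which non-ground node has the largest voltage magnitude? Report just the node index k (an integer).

3

MNA unknowns: 3 node voltages V₁..V_3
L1: Y=0.000-0.01686j on G[3,1]
R1: Y=0.0007092+0.000j on G[0,2]
I1: z[2]−=0.0484, z[3]+=0.0484
L2: Y=0.000-0.001519j on G[2,0]
R2: Y=0.2950+0.000j on G[1,0]
R3: Y=0.003610+0.000j on G[2,0]
R4: Y=0.003584+0.000j on G[0,1]
R5: Y=0.01364+0.000j on G[2,3]
I2: z[3]−=0.00304, z[2]+=0.00304
R6: Y=0.0005291+0.000j on G[3,1]
R7: Y=0.2571+0.000j on G[2,3]
R8: Y=0.01894+0.000j on G[3,0]
R9: Y=0.7752+0.000j on G[1,2]
R10: Y=0.0001550+0.000j on G[3,0]
R11: Y=0.2778+0.000j on G[3,0]
I3: z[0]−=0.00924, z[2]+=0.00924
R12: Y=0.1647+0.000j on G[2,1]
R13: Y=0.008850+0.000j on G[3,0]
R14: Y=0.0008403+0.000j on G[0,3]
I4: z[1]−=0.0322, z[3]+=0.0322
solve → V1=-0.07465-0.004389j, V2=-0.06436-0.002586j, V3=0.1038+0.003992j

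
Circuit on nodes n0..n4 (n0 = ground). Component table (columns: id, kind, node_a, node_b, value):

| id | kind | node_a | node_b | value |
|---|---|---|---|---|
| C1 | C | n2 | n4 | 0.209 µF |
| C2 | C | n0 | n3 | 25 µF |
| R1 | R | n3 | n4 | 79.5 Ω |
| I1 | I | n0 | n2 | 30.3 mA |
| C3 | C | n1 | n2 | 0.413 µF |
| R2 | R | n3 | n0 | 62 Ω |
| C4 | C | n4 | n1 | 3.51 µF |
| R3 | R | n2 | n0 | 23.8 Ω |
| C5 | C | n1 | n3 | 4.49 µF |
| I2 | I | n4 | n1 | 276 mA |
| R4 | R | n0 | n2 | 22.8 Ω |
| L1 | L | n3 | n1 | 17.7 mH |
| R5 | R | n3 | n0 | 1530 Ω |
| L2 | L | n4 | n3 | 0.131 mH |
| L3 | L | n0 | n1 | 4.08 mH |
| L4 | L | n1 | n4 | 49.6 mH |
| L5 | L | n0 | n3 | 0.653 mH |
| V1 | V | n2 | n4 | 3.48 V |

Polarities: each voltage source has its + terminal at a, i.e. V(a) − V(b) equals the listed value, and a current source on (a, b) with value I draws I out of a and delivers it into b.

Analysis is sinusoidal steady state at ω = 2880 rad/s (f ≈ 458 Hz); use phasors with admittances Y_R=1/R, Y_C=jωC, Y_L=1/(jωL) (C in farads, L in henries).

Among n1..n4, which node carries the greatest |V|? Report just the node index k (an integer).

2

Element admittances at ω=2880 rad/s:
  Y(C1) = 0.000+0.0006019j S between n2,n4
  Y(C2) = 0.000+0.07200j S between n0,n3
  Y(R1) = 0.01258+0.000j S between n3,n4
  I1: injects 0.0303 A into n2 (from n0)
  Y(C3) = 0.000+0.001189j S between n1,n2
  Y(R2) = 0.01613+0.000j S between n3,n0
  Y(C4) = 0.000+0.01011j S between n4,n1
  Y(R3) = 0.04202+0.000j S between n2,n0
  Y(C5) = 0.000+0.01293j S between n1,n3
  I2: injects 0.276 A into n1 (from n4)
  Y(R4) = 0.04386+0.000j S between n0,n2
  Y(L1) = 0.000-0.01962j S between n3,n1
  Y(R5) = 0.0006536+0.000j S between n3,n0
  Y(L2) = 0.000-2.651j S between n4,n3
  Y(L3) = 0.000-0.08510j S between n0,n1
  Y(L4) = 0.000-0.007000j S between n1,n4
  Y(L5) = 0.000-0.5317j S between n0,n3
  V1: constraint V(n2)−V(n4) = 3.48
Assemble and solve the 5×5 MNA system:
  V(n1)=-0.05270+3.135j  V(n2)=3.165-1.298j  V(n3)=-0.2727-1.096j  V(n4)=-0.3146-1.298j
  i(V1)=-0.2468+0.1055j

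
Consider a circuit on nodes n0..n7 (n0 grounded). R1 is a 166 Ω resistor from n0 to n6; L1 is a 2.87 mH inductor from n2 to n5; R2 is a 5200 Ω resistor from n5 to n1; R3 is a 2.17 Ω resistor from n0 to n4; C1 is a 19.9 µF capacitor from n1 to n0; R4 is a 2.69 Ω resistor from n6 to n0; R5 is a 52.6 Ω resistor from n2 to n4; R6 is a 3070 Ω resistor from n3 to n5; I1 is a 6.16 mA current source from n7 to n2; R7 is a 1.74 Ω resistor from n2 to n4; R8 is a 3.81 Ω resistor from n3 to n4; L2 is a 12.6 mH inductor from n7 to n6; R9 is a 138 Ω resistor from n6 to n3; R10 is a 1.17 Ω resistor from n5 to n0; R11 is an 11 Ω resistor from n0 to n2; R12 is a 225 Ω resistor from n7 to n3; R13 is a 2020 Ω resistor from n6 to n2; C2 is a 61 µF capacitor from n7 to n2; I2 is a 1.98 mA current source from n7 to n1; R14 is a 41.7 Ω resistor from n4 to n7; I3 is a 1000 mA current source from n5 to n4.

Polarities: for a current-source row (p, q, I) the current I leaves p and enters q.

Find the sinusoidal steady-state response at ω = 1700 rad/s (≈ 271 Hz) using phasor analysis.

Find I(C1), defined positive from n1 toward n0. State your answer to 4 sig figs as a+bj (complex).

MNA unknowns: 7 node voltages V₁..V_7
R1: Y=0.006024+0.000j on G[0,6]
L1: Y=0.000-0.2050j on G[2,5]
R2: Y=0.0001923+0.000j on G[5,1]
R3: Y=0.4608+0.000j on G[0,4]
C1: Y=0.000+0.03383j on G[1,0]
R4: Y=0.3717+0.000j on G[6,0]
R5: Y=0.01901+0.000j on G[2,4]
R6: Y=0.0003257+0.000j on G[3,5]
I1: z[7]−=0.00616, z[2]+=0.00616
R7: Y=0.5747+0.000j on G[2,4]
R8: Y=0.2625+0.000j on G[3,4]
L2: Y=0.000-0.04669j on G[7,6]
R9: Y=0.007246+0.000j on G[6,3]
R10: Y=0.8547+0.000j on G[5,0]
R11: Y=0.09091+0.000j on G[0,2]
R12: Y=0.004444+0.000j on G[7,3]
R13: Y=0.0004950+0.000j on G[6,2]
C2: Y=0.000+0.1037j on G[7,2]
I2: z[7]−=0.00198, z[1]+=0.00198
R14: Y=0.02398+0.000j on G[4,7]
I3: z[5]−=1, z[4]+=1
solve → V1=-0.001782-0.05363j, V2=0.6686+0.9052j, V3=1.255+0.5297j, V4=1.298+0.5306j, V5=-0.8639-0.3671j, V6=0.2059-0.03443j, V7=0.5821+1.464j

0.001814-6.028e-05j A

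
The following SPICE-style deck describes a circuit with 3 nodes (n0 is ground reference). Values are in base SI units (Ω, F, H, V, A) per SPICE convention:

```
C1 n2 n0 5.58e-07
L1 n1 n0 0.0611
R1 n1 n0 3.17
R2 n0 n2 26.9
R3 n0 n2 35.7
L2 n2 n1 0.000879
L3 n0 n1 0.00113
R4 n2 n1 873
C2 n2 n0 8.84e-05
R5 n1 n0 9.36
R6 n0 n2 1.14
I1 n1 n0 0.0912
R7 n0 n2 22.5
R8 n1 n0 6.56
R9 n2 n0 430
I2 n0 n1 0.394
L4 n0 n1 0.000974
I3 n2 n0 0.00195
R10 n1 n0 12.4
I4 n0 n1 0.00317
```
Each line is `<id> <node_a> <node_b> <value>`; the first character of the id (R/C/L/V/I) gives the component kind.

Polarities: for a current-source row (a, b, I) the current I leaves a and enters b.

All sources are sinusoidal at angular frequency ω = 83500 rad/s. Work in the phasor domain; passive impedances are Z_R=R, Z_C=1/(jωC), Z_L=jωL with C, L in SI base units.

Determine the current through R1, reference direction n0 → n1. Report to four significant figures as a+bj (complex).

-0.1466-0.008202j A

Element admittances at ω=83500 rad/s:
  Y(C1) = 0.000+0.04659j S between n2,n0
  Y(L1) = 0.000-0.0001960j S between n1,n0
  Y(R1) = 0.3155+0.000j S between n1,n0
  Y(R2) = 0.03717+0.000j S between n0,n2
  Y(R3) = 0.02801+0.000j S between n0,n2
  Y(L2) = 0.000-0.01362j S between n2,n1
  Y(L3) = 0.000-0.01060j S between n0,n1
  Y(R4) = 0.001145+0.000j S between n2,n1
  Y(C2) = 0.000+7.381j S between n2,n0
  Y(R5) = 0.1068+0.000j S between n1,n0
  Y(R6) = 0.8772+0.000j S between n0,n2
  I1: injects 0.0912 A into n0 (from n1)
  Y(R7) = 0.04444+0.000j S between n0,n2
  Y(R8) = 0.1524+0.000j S between n1,n0
  Y(R9) = 0.002326+0.000j S between n2,n0
  I2: injects 0.394 A into n1 (from n0)
  Y(L4) = 0.000-0.01230j S between n0,n1
  I3: injects 0.00195 A into n0 (from n2)
  Y(R10) = 0.08065+0.000j S between n1,n0
  I4: injects 0.00317 A into n1 (from n0)
Assemble and solve the 2×2 MNA system:
  V(n1)=0.4646+0.02600j  V(n2)=-0.0008536+2.943e-05j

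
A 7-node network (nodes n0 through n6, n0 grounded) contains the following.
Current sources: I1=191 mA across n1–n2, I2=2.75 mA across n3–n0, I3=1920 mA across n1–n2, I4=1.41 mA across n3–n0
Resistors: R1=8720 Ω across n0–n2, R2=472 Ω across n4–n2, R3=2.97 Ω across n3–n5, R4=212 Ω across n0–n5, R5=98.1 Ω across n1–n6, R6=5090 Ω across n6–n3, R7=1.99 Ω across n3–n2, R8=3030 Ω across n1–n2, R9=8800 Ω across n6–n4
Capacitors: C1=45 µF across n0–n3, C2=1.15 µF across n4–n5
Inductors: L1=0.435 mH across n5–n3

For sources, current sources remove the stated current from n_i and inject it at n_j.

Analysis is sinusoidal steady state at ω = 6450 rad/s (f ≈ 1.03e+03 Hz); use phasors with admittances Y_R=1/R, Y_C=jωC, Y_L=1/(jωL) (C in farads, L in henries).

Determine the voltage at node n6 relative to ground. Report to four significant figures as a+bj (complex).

MNA unknowns: 6 node voltages V₁..V_6
I1: z[1]−=0.191, z[2]+=0.191
R1: Y=0.0001147+0.000j on G[0,2]
C1: Y=0.000+0.2903j on G[0,3]
R2: Y=0.002119+0.000j on G[4,2]
R3: Y=0.3367+0.000j on G[3,5]
L1: Y=0.000-0.3564j on G[5,3]
R4: Y=0.004717+0.000j on G[0,5]
I2: z[3]−=0.00275, z[0]+=0.00275
I3: z[1]−=1.92, z[2]+=1.92
R5: Y=0.01019+0.000j on G[1,6]
C2: Y=0.000+0.007417j on G[4,5]
R6: Y=0.0001965+0.000j on G[6,3]
R7: Y=0.5025+0.000j on G[3,2]
R8: Y=0.0003300+0.000j on G[1,2]
R9: Y=0.0001136+0.000j on G[6,4]
I4: z[3]−=0.00141, z[0]+=0.00141
solve → V1=-3347+7.889j, V2=1.946+0.2018j, V3=0.009954+0.009968j, V4=-13.53+44.52j, V5=-0.3159-0.6174j, V6=-3248+8.138j

-3248+8.138j V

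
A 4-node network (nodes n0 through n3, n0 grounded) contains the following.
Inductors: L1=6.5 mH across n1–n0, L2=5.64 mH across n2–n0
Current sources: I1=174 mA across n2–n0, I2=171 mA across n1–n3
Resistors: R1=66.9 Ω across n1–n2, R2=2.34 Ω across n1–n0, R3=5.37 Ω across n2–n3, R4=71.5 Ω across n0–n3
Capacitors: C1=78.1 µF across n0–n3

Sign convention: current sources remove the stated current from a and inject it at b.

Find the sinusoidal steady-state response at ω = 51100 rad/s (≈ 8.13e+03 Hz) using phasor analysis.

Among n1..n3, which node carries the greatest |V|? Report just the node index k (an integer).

2

MNA unknowns: 3 node voltages V₁..V_3
L1: Y=0.000-0.003011j on G[1,0]
I1: z[2]−=0.174, z[0]+=0.174
R1: Y=0.01495+0.000j on G[1,2]
L2: Y=0.000-0.003470j on G[2,0]
C1: Y=0.000+3.991j on G[0,3]
R2: Y=0.4274+0.000j on G[1,0]
R3: Y=0.1862+0.000j on G[2,3]
R4: Y=0.01399+0.000j on G[0,3]
I2: z[1]−=0.171, z[3]+=0.171
solve → V1=-0.4169-0.003402j, V2=-0.8963-0.01669j, V3=-0.0007258-0.001061j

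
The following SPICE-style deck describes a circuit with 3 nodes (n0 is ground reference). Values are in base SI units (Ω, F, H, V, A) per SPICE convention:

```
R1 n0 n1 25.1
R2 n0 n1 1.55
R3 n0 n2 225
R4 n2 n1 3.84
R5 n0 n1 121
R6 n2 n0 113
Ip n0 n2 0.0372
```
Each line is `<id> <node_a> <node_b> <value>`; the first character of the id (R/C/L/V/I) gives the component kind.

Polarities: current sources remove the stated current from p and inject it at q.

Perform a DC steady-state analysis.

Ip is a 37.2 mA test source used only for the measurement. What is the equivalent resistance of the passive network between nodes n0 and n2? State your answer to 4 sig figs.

MNA unknowns: 2 node voltages V₁..V_2
R1: Y=0.03984 on G[0,1]
R2: Y=0.6452 on G[0,1]
R3: Y=0.004444 on G[0,2]
R4: Y=0.2604 on G[2,1]
R5: Y=0.008264 on G[0,1]
R6: Y=0.008850 on G[2,0]
Ip: z[0]−=0.0372, z[2]+=0.0372
solve → V1=0.05014, V2=0.1836

R_eq = 4.936 Ω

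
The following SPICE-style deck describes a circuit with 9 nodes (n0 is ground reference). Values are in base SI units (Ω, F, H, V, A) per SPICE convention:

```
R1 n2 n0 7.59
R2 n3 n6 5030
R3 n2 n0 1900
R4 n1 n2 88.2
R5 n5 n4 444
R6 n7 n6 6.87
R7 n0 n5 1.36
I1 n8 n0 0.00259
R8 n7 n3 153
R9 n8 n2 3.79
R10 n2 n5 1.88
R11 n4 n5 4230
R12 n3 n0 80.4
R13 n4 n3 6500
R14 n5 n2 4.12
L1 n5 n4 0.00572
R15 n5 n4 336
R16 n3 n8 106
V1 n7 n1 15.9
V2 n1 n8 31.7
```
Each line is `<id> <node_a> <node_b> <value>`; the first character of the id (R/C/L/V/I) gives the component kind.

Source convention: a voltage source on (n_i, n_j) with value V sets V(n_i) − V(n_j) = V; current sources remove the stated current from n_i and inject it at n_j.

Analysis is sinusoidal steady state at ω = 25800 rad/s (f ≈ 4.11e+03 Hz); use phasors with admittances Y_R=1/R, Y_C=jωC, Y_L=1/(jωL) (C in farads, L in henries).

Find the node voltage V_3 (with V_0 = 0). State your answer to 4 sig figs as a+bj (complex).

Element admittances at ω=25800 rad/s:
  Y(R1) = 0.1318+0.000j S between n2,n0
  Y(R2) = 0.0001988+0.000j S between n3,n6
  Y(R3) = 0.0005263+0.000j S between n2,n0
  Y(R4) = 0.01134+0.000j S between n1,n2
  Y(R5) = 0.002252+0.000j S between n5,n4
  Y(R6) = 0.1456+0.000j S between n7,n6
  Y(R7) = 0.7353+0.000j S between n0,n5
  I1: injects 0.00259 A into n0 (from n8)
  Y(R8) = 0.006536+0.000j S between n7,n3
  Y(R9) = 0.2639+0.000j S between n8,n2
  Y(R10) = 0.5319+0.000j S between n2,n5
  Y(R11) = 0.0002364+0.000j S between n4,n5
  Y(R12) = 0.01244+0.000j S between n3,n0
  Y(R13) = 0.0001538+0.000j S between n4,n3
  Y(R14) = 0.2427+0.000j S between n5,n2
  Y(L1) = 0.000-0.006776j S between n5,n4
  Y(R15) = 0.002976+0.000j S between n5,n4
  Y(R16) = 0.009434+0.000j S between n3,n8
  V1: constraint V(n7)−V(n1) = 15.9
  V2: constraint V(n1)−V(n8) = 31.7
Assemble and solve the 10×10 MNA system:
  V(n1)=29.68+4.328e-05j  V(n2)=-0.2509+1.539e-06j  V(n3)=10.01+0.0007538j  V(n4)=-0.01462+0.1364j  V(n5)=-0.1277-1.303e-05j  V(n6)=45.53+4.425e-05j  V(n7)=45.58+4.328e-05j  V(n8)=-2.024+4.328e-05j
  i(V1)=-0.2395+4.785e-06j  i(V2)=-0.5788+4.311e-06j

10.01+0.0007538j V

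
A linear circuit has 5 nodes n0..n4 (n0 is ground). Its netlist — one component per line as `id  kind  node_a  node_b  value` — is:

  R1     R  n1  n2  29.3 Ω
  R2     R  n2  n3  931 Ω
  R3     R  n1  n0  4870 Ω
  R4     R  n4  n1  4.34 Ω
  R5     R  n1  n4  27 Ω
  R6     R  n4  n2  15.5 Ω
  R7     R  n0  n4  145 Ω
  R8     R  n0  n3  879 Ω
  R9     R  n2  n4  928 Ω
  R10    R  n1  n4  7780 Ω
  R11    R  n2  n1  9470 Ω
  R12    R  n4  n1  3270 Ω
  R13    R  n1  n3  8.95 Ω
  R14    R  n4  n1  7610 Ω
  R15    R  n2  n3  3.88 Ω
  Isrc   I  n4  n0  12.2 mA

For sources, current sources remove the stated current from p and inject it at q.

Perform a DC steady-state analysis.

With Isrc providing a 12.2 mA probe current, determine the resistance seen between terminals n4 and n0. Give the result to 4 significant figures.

MNA unknowns: 4 node voltages V₁..V_4
R1: Y=0.03413 on G[1,2]
R2: Y=0.001074 on G[2,3]
R3: Y=0.0002053 on G[1,0]
R4: Y=0.2304 on G[4,1]
R5: Y=0.03704 on G[1,4]
R6: Y=0.06452 on G[4,2]
R7: Y=0.006897 on G[0,4]
R8: Y=0.001138 on G[0,3]
R9: Y=0.001078 on G[2,4]
R10: Y=0.0001285 on G[1,4]
R11: Y=0.0001056 on G[2,1]
R12: Y=0.0003058 on G[4,1]
R13: Y=0.1117 on G[1,3]
R14: Y=0.0001314 on G[4,1]
R15: Y=0.2577 on G[2,3]
Isrc: z[4]−=0.0122, z[0]+=0.0122
solve → V1=-1.478, V2=-1.473, V3=-1.470, V4=-1.483

R_eq = 121.5 Ω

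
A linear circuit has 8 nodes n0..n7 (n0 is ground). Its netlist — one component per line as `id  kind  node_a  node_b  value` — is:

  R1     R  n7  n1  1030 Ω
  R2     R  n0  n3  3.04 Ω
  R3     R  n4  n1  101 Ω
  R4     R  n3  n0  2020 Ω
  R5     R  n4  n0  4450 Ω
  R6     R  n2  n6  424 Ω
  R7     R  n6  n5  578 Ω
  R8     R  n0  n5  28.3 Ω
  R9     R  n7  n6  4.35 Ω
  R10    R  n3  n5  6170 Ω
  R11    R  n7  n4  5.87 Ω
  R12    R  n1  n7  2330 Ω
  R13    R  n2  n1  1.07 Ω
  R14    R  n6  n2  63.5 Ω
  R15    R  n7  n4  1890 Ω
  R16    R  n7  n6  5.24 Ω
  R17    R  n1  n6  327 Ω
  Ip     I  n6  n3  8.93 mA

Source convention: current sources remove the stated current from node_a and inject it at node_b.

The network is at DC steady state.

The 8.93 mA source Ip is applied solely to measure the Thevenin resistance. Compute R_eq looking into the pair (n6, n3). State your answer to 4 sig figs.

Apply KCL at each of the 7 non-ground nodes and solve the resulting linear system.
Node n1: branches {R1, R3, R12, R13, R17} → V_1 = -4.762
Node n2: branches {R6, R13, R14} → V_2 = -4.762
Node n3: branches {R2, R4, R10, Ip} → V_3 = 0.02698
Node n4: branches {R3, R5, R11, R15} → V_4 = -4.757
Node n5: branches {R7, R8, R10} → V_5 = -0.2213
Node n6: branches {R6, R7, R9, R14, R16, R17, Ip} → V_6 = -4.765
Node n7: branches {R1, R9, R11, R12, R15, R16} → V_7 = -4.763

R_eq = 536.6 Ω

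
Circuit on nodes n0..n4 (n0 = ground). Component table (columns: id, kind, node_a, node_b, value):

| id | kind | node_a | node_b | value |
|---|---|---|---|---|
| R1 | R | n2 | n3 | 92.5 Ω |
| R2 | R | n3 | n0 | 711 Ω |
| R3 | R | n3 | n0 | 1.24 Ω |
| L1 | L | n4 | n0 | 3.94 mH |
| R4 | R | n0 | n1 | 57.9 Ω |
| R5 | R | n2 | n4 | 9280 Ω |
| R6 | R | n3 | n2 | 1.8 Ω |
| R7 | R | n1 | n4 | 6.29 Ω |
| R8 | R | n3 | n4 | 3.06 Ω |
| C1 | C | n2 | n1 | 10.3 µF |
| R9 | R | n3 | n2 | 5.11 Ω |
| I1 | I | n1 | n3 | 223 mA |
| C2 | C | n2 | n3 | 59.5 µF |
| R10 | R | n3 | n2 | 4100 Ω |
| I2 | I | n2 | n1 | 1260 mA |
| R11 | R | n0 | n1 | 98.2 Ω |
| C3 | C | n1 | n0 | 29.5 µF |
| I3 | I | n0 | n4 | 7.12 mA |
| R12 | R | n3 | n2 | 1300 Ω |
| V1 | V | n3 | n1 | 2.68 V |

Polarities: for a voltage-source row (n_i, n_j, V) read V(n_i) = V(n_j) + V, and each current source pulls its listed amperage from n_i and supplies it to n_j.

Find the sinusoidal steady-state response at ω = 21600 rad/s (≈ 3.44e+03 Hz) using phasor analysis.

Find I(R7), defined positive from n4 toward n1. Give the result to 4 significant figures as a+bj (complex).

Element admittances at ω=21600 rad/s:
  Y(R1) = 0.01081+0.000j S between n2,n3
  Y(R2) = 0.001406+0.000j S between n3,n0
  Y(R3) = 0.8065+0.000j S between n3,n0
  Y(L1) = 0.000-0.01175j S between n4,n0
  Y(R4) = 0.01727+0.000j S between n0,n1
  Y(R5) = 0.0001078+0.000j S between n2,n4
  Y(R6) = 0.5556+0.000j S between n3,n2
  Y(R7) = 0.1590+0.000j S between n1,n4
  Y(R8) = 0.3268+0.000j S between n3,n4
  Y(C1) = 0.000+0.2225j S between n2,n1
  Y(R9) = 0.1957+0.000j S between n3,n2
  I1: injects 0.223 A into n3 (from n1)
  Y(C2) = 0.000+1.285j S between n2,n3
  Y(R10) = 0.0002439+0.000j S between n3,n2
  I2: injects 1.26 A into n1 (from n2)
  Y(R11) = 0.01018+0.000j S between n0,n1
  Y(C3) = 0.000+0.6372j S between n1,n0
  I3: injects 0.00712 A into n4 (from n0)
  Y(R12) = 0.0007692+0.000j S between n3,n2
  V1: constraint V(n3)−V(n1) = 2.68
Assemble and solve the 5×5 MNA system:
  V(n1)=-1.643+1.256j  V(n2)=0.3851+1.762j  V(n3)=1.037+1.256j  V(n4)=0.1439+1.259j
  i(V1)=-2.054-1.464j

0.2841+0.0005709j A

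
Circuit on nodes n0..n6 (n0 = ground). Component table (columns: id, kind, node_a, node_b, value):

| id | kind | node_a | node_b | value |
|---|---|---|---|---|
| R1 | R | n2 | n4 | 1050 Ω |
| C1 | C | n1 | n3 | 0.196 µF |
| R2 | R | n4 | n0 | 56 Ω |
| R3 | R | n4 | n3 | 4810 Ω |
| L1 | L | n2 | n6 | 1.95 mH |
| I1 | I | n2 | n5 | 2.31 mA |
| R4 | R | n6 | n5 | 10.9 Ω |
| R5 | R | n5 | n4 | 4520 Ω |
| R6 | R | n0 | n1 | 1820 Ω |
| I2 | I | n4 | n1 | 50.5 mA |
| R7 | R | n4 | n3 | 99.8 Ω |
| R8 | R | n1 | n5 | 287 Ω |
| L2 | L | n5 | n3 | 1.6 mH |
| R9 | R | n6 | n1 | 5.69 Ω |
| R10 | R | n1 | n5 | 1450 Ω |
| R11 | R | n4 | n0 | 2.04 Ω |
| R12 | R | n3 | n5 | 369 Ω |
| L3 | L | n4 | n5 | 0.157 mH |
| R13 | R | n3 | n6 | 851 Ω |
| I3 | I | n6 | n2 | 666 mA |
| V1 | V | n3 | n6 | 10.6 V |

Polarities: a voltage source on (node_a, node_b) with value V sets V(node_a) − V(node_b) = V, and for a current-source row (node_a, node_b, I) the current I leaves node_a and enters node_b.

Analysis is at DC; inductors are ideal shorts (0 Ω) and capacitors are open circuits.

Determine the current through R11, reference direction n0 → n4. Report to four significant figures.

-0.005318 A

Element admittances at DC:
  Y(R1) = 0.0009524 S between n2,n4
  Y(C1) = 0.000 S between n1,n3
  Y(R2) = 0.01786 S between n4,n0
  Y(R3) = 0.0002079 S between n4,n3
  L1: short n2↔n6 (DC inductor)
  I1: injects 0.00231 A into n5 (from n2)
  Y(R4) = 0.09174 S between n6,n5
  Y(R5) = 0.0002212 S between n5,n4
  Y(R6) = 0.0005495 S between n0,n1
  I2: injects 0.0505 A into n1 (from n4)
  Y(R7) = 0.01002 S between n4,n3
  Y(R8) = 0.003484 S between n1,n5
  L2: short n5↔n3 (DC inductor)
  Y(R9) = 0.1757 S between n6,n1
  Y(R10) = 0.0006897 S between n1,n5
  Y(R11) = 0.4902 S between n4,n0
  Y(R12) = 0.002710 S between n3,n5
  L3: short n4↔n5 (DC inductor)
  Y(R13) = 0.001175 S between n3,n6
  I3: injects 0.666 A into n2 (from n6)
  V1: constraint V(n3)−V(n6) = 10.6
Assemble and solve the 10×10 MNA system:
  V(n1)=-10.03  V(n2)=-10.59  V(n3)=0.01085  V(n4)=0.01085  V(n5)=0.01085  V(n6)=-10.59
  i(L1)=0.6738  i(L2)=-1.078  i(L3)=-0.06611  i(V1)=-1.091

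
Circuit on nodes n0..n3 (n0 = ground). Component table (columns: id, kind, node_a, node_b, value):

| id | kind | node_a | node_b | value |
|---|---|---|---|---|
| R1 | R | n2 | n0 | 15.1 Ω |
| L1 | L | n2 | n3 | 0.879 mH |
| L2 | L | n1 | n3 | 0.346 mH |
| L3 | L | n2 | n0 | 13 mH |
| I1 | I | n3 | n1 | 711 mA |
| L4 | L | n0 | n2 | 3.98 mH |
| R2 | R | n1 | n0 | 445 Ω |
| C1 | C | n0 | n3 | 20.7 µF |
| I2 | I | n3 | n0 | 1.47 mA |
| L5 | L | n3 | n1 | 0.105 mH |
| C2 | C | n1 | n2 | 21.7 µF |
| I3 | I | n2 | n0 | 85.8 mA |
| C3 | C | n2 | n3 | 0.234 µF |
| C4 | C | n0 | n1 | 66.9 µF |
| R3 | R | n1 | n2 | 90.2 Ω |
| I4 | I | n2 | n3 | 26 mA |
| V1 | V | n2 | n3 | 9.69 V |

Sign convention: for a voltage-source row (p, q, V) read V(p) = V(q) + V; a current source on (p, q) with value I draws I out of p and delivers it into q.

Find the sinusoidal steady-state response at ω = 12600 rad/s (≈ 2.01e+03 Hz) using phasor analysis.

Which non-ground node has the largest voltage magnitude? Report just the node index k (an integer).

2

MNA unknowns: 3 node voltages V₁..V_3 plus 1 source current (V1)
R1: Y=0.06623+0.000j on G[2,0]
L1: Y=0.000-0.09029j on G[2,3]
L2: Y=0.000-0.2294j on G[1,3]
L3: Y=0.000-0.006105j on G[2,0]
I1: z[3]−=0.711, z[1]+=0.711
L4: Y=0.000-0.01994j on G[0,2]
R2: Y=0.002247+0.000j on G[1,0]
C1: Y=0.000+0.2608j on G[0,3]
I2: z[3]−=0.00147, z[0]+=0.00147
L5: Y=0.000-0.7559j on G[3,1]
C2: Y=0.000+0.2734j on G[1,2]
I3: z[2]−=0.0858, z[0]+=0.0858
C3: Y=0.000+0.002948j on G[2,3]
C4: Y=0.000+0.8429j on G[0,1]
R3: Y=0.01109+0.000j on G[1,2]
I4: z[2]−=0.026, z[3]+=0.026
V1: row V2−V3=9.69, i_V1 at 2,3
solve → V1=-0.6407+1.582j, V2=13.48-1.512j, V3=3.787-1.512j
aux → i_V1=-1.967-2.528j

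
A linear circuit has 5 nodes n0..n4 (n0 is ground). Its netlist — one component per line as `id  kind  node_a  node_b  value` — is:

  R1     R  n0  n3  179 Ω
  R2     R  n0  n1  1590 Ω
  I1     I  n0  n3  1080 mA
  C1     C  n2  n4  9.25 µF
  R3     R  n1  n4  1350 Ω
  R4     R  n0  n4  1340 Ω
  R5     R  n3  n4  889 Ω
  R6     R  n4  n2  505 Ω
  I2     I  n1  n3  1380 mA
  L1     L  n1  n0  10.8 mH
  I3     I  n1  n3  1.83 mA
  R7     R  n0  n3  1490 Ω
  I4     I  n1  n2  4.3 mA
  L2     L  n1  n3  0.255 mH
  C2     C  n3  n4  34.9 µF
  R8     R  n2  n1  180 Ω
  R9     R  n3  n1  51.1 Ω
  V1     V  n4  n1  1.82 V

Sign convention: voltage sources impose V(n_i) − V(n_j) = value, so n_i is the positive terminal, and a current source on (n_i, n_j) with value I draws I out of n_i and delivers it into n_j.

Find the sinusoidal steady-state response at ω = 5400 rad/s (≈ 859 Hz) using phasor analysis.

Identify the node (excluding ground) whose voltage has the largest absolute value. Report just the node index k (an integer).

Element admittances at ω=5400 rad/s:
  Y(R1) = 0.005587+0.000j S between n0,n3
  Y(R2) = 0.0006289+0.000j S between n0,n1
  I1: injects 1.08 A into n3 (from n0)
  Y(C1) = 0.000+0.04995j S between n2,n4
  Y(R3) = 0.0007407+0.000j S between n1,n4
  Y(R4) = 0.0007463+0.000j S between n0,n4
  Y(R5) = 0.001125+0.000j S between n3,n4
  Y(R6) = 0.001980+0.000j S between n4,n2
  I2: injects 1.38 A into n3 (from n1)
  Y(L1) = 0.000-0.01715j S between n1,n0
  I3: injects 0.00183 A into n3 (from n1)
  Y(R7) = 0.0006711+0.000j S between n0,n3
  I4: injects 0.0043 A into n2 (from n1)
  Y(L2) = 0.000-0.7262j S between n1,n3
  Y(C2) = 0.000+0.1885j S between n3,n4
  Y(R8) = 0.005556+0.000j S between n2,n1
  Y(R9) = 0.01957+0.000j S between n3,n1
  V1: constraint V(n4)−V(n1) = 1.82
Assemble and solve the 5×5 MNA system:
  V(n1)=24.65+51.87j  V(n2)=26.46+51.98j  V(n3)=24.83+56.15j  V(n4)=26.47+51.87j
  i(V1)=-0.8364-0.3435j

3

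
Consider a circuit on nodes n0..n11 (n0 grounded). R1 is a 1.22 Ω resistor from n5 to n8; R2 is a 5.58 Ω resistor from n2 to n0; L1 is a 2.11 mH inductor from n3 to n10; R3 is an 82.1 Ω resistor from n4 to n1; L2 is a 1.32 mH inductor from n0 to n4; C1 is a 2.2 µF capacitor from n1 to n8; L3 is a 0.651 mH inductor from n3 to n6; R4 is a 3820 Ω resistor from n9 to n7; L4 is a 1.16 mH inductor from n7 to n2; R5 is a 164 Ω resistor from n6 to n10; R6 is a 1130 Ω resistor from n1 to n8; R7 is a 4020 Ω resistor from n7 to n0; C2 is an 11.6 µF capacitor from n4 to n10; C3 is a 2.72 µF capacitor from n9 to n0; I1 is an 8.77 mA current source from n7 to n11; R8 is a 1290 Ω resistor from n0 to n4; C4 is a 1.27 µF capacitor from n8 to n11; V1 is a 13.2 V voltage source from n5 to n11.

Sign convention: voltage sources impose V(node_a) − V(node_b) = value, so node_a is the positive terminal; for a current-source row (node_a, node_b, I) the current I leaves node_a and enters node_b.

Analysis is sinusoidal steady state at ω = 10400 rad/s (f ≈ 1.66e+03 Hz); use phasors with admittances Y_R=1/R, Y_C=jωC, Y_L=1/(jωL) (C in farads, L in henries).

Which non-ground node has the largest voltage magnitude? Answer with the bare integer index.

11

Element admittances at ω=10400 rad/s:
  Y(R1) = 0.8197+0.000j S between n5,n8
  Y(R2) = 0.1792+0.000j S between n2,n0
  Y(L1) = 0.000-0.04557j S between n3,n10
  Y(R3) = 0.01218+0.000j S between n4,n1
  Y(L2) = 0.000-0.07284j S between n0,n4
  Y(C1) = 0.000+0.02288j S between n1,n8
  Y(L3) = 0.000-0.1477j S between n3,n6
  Y(R4) = 0.0002618+0.000j S between n9,n7
  Y(L4) = 0.000-0.08289j S between n7,n2
  Y(R5) = 0.006098+0.000j S between n6,n10
  Y(R6) = 0.0008850+0.000j S between n1,n8
  Y(R7) = 0.0002488+0.000j S between n7,n0
  Y(C2) = 0.000+0.1206j S between n4,n10
  Y(C3) = 0.000+0.02829j S between n9,n0
  I1: injects 0.00877 A into n11 (from n7)
  Y(R8) = 0.0007752+0.000j S between n0,n4
  Y(C4) = 0.000+0.01321j S between n8,n11
  V1: constraint V(n5)−V(n11) = 13.2
Assemble and solve the 12×12 MNA system:
  V(n1)=0.7213+0.1204j  V(n2)=-0.04880+0.0003003j  V(n3)=0.001281+0.1204j  V(n4)=0.001281+0.1204j  V(n5)=0.7502-0.04988j  V(n6)=0.001281+0.1204j  V(n7)=-0.04945-0.1052j  V(n8)=0.7361-0.2624j  V(n9)=-0.0009777+0.0004485j  V(n10)=0.001281+0.1204j  V(n11)=-12.45-0.04988j
  i(V1)=-0.01158-0.1742j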